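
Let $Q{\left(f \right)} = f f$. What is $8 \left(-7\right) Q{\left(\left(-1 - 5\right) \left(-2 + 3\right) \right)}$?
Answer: $-2016$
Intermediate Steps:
$Q{\left(f \right)} = f^{2}$
$8 \left(-7\right) Q{\left(\left(-1 - 5\right) \left(-2 + 3\right) \right)} = 8 \left(-7\right) \left(\left(-1 - 5\right) \left(-2 + 3\right)\right)^{2} = - 56 \left(\left(-6\right) 1\right)^{2} = - 56 \left(-6\right)^{2} = \left(-56\right) 36 = -2016$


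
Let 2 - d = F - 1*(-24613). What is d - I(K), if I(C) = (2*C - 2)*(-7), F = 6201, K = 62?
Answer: -29958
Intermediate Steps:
d = -30812 (d = 2 - (6201 - 1*(-24613)) = 2 - (6201 + 24613) = 2 - 1*30814 = 2 - 30814 = -30812)
I(C) = 14 - 14*C (I(C) = (-2 + 2*C)*(-7) = 14 - 14*C)
d - I(K) = -30812 - (14 - 14*62) = -30812 - (14 - 868) = -30812 - 1*(-854) = -30812 + 854 = -29958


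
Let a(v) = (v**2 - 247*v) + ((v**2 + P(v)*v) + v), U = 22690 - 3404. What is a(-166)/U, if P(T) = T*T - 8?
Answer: -2238510/9643 ≈ -232.14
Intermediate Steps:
P(T) = -8 + T**2 (P(T) = T**2 - 8 = -8 + T**2)
U = 19286
a(v) = -246*v + 2*v**2 + v*(-8 + v**2) (a(v) = (v**2 - 247*v) + ((v**2 + (-8 + v**2)*v) + v) = (v**2 - 247*v) + ((v**2 + v*(-8 + v**2)) + v) = (v**2 - 247*v) + (v + v**2 + v*(-8 + v**2)) = -246*v + 2*v**2 + v*(-8 + v**2))
a(-166)/U = -166*(-254 + (-166)**2 + 2*(-166))/19286 = -166*(-254 + 27556 - 332)*(1/19286) = -166*26970*(1/19286) = -4477020*1/19286 = -2238510/9643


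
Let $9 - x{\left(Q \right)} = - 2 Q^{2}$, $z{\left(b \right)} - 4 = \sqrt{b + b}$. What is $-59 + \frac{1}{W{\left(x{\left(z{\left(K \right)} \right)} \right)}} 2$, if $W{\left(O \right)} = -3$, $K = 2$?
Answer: $- \frac{179}{3} \approx -59.667$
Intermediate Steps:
$z{\left(b \right)} = 4 + \sqrt{2} \sqrt{b}$ ($z{\left(b \right)} = 4 + \sqrt{b + b} = 4 + \sqrt{2 b} = 4 + \sqrt{2} \sqrt{b}$)
$x{\left(Q \right)} = 9 + 2 Q^{2}$ ($x{\left(Q \right)} = 9 - - 2 Q^{2} = 9 + 2 Q^{2}$)
$-59 + \frac{1}{W{\left(x{\left(z{\left(K \right)} \right)} \right)}} 2 = -59 + \frac{1}{-3} \cdot 2 = -59 - \frac{2}{3} = - \frac{179}{3}$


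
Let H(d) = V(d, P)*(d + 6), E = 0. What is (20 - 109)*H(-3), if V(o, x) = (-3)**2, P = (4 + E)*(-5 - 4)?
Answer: -2403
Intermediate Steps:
P = -36 (P = (4 + 0)*(-5 - 4) = 4*(-9) = -36)
V(o, x) = 9
H(d) = 54 + 9*d (H(d) = 9*(d + 6) = 9*(6 + d) = 54 + 9*d)
(20 - 109)*H(-3) = (20 - 109)*(54 + 9*(-3)) = -89*(54 - 27) = -89*27 = -2403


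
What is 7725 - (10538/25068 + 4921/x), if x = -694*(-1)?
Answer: 16782829400/2174649 ≈ 7717.5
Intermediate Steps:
x = 694
7725 - (10538/25068 + 4921/x) = 7725 - (10538/25068 + 4921/694) = 7725 - (10538*(1/25068) + 4921*(1/694)) = 7725 - (5269/12534 + 4921/694) = 7725 - 1*16334125/2174649 = 7725 - 16334125/2174649 = 16782829400/2174649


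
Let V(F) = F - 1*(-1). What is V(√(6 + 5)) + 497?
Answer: 498 + √11 ≈ 501.32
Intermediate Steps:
V(F) = 1 + F (V(F) = F + 1 = 1 + F)
V(√(6 + 5)) + 497 = (1 + √(6 + 5)) + 497 = (1 + √11) + 497 = 498 + √11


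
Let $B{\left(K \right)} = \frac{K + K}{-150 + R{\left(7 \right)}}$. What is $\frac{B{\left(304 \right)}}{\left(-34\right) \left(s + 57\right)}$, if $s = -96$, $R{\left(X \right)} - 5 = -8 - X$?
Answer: $- \frac{19}{6630} \approx -0.0028658$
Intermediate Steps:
$R{\left(X \right)} = -3 - X$ ($R{\left(X \right)} = 5 - \left(8 + X\right) = -3 - X$)
$B{\left(K \right)} = - \frac{K}{80}$ ($B{\left(K \right)} = \frac{K + K}{-150 - 10} = \frac{2 K}{-150 - 10} = \frac{2 K}{-160} = 2 K \left(- \frac{1}{160}\right) = - \frac{K}{80}$)
$\frac{B{\left(304 \right)}}{\left(-34\right) \left(s + 57\right)} = \frac{\left(- \frac{1}{80}\right) 304}{\left(-34\right) \left(-96 + 57\right)} = - \frac{19}{5 \left(\left(-34\right) \left(-39\right)\right)} = - \frac{19}{5 \cdot 1326} = \left(- \frac{19}{5}\right) \frac{1}{1326} = - \frac{19}{6630}$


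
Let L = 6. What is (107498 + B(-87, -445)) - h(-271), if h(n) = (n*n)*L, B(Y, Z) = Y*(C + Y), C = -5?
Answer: -325144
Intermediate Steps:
B(Y, Z) = Y*(-5 + Y)
h(n) = 6*n**2 (h(n) = (n*n)*6 = n**2*6 = 6*n**2)
(107498 + B(-87, -445)) - h(-271) = (107498 - 87*(-5 - 87)) - 6*(-271)**2 = (107498 - 87*(-92)) - 6*73441 = (107498 + 8004) - 1*440646 = 115502 - 440646 = -325144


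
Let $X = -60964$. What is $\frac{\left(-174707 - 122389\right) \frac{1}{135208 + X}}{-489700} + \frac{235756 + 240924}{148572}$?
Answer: $\frac{180529537624697}{56267445983850} \approx 3.2084$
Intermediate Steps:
$\frac{\left(-174707 - 122389\right) \frac{1}{135208 + X}}{-489700} + \frac{235756 + 240924}{148572} = \frac{\left(-174707 - 122389\right) \frac{1}{135208 - 60964}}{-489700} + \frac{235756 + 240924}{148572} = - \frac{297096}{74244} \left(- \frac{1}{489700}\right) + 476680 \cdot \frac{1}{148572} = \left(-297096\right) \frac{1}{74244} \left(- \frac{1}{489700}\right) + \frac{119170}{37143} = \left(- \frac{24758}{6187}\right) \left(- \frac{1}{489700}\right) + \frac{119170}{37143} = \frac{12379}{1514886950} + \frac{119170}{37143} = \frac{180529537624697}{56267445983850}$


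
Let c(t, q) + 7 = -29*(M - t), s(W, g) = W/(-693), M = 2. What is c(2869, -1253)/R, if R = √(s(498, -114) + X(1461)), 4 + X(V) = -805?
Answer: -83136*I*√43207395/187045 ≈ -2921.6*I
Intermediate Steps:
s(W, g) = -W/693 (s(W, g) = W*(-1/693) = -W/693)
X(V) = -809 (X(V) = -4 - 805 = -809)
R = I*√43207395/231 (R = √(-1/693*498 - 809) = √(-166/231 - 809) = √(-187045/231) = I*√43207395/231 ≈ 28.456*I)
c(t, q) = -65 + 29*t (c(t, q) = -7 - 29*(2 - t) = -7 + (-58 + 29*t) = -65 + 29*t)
c(2869, -1253)/R = (-65 + 29*2869)/((I*√43207395/231)) = (-65 + 83201)*(-I*√43207395/187045) = 83136*(-I*√43207395/187045) = -83136*I*√43207395/187045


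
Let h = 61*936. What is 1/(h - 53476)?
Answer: 1/3620 ≈ 0.00027624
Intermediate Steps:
h = 57096
1/(h - 53476) = 1/(57096 - 53476) = 1/3620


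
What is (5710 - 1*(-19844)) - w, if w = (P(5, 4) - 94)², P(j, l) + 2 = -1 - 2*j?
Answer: 14105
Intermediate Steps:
P(j, l) = -3 - 2*j (P(j, l) = -2 + (-1 - 2*j) = -3 - 2*j)
w = 11449 (w = ((-3 - 2*5) - 94)² = ((-3 - 10) - 94)² = (-13 - 94)² = (-107)² = 11449)
(5710 - 1*(-19844)) - w = (5710 - 1*(-19844)) - 1*11449 = (5710 + 19844) - 11449 = 25554 - 11449 = 14105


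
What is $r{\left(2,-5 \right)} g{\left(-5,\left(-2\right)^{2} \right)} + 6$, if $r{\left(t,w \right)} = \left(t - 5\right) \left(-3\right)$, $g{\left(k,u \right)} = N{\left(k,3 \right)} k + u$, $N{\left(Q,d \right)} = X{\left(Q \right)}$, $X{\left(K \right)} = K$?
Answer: $267$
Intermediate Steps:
$N{\left(Q,d \right)} = Q$
$g{\left(k,u \right)} = u + k^{2}$ ($g{\left(k,u \right)} = k k + u = k^{2} + u = u + k^{2}$)
$r{\left(t,w \right)} = 15 - 3 t$ ($r{\left(t,w \right)} = \left(-5 + t\right) \left(-3\right) = 15 - 3 t$)
$r{\left(2,-5 \right)} g{\left(-5,\left(-2\right)^{2} \right)} + 6 = \left(15 - 6\right) \left(\left(-2\right)^{2} + \left(-5\right)^{2}\right) + 6 = \left(15 - 6\right) \left(4 + 25\right) + 6 = 9 \cdot 29 + 6 = 261 + 6 = 267$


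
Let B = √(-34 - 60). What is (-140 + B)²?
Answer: (140 - I*√94)² ≈ 19506.0 - 2714.7*I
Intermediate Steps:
B = I*√94 (B = √(-94) = I*√94 ≈ 9.6954*I)
(-140 + B)² = (-140 + I*√94)²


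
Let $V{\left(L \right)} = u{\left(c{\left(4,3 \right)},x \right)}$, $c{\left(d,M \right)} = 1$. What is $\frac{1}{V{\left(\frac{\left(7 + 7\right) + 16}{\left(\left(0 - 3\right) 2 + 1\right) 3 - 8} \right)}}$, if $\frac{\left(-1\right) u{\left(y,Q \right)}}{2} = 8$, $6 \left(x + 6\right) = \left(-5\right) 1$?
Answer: $- \frac{1}{16} \approx -0.0625$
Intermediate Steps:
$x = - \frac{41}{6}$ ($x = -6 + \frac{\left(-5\right) 1}{6} = -6 + \frac{1}{6} \left(-5\right) = -6 - \frac{5}{6} = - \frac{41}{6} \approx -6.8333$)
$u{\left(y,Q \right)} = -16$ ($u{\left(y,Q \right)} = \left(-2\right) 8 = -16$)
$V{\left(L \right)} = -16$
$\frac{1}{V{\left(\frac{\left(7 + 7\right) + 16}{\left(\left(0 - 3\right) 2 + 1\right) 3 - 8} \right)}} = \frac{1}{-16} = - \frac{1}{16}$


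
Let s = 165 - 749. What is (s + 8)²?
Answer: 331776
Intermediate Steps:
s = -584
(s + 8)² = (-584 + 8)² = (-576)² = 331776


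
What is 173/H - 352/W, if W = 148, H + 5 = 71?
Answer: 593/2442 ≈ 0.24283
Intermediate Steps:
H = 66 (H = -5 + 71 = 66)
173/H - 352/W = 173/66 - 352/148 = 173*(1/66) - 352*1/148 = 173/66 - 88/37 = 593/2442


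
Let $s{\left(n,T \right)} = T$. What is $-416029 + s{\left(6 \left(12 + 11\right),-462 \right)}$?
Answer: $-416491$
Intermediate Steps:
$-416029 + s{\left(6 \left(12 + 11\right),-462 \right)} = -416029 - 462 = -416491$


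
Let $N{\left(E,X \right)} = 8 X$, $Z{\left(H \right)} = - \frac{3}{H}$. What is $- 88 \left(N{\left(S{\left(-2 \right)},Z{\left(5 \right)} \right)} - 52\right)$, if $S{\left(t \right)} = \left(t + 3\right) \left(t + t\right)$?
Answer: $\frac{24992}{5} \approx 4998.4$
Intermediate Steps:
$S{\left(t \right)} = 2 t \left(3 + t\right)$ ($S{\left(t \right)} = \left(3 + t\right) 2 t = 2 t \left(3 + t\right)$)
$- 88 \left(N{\left(S{\left(-2 \right)},Z{\left(5 \right)} \right)} - 52\right) = - 88 \left(8 \left(- \frac{3}{5}\right) - 52\right) = - 88 \left(- \frac{24}{5} - 52\right) = \left(-88\right) \left(- \frac{284}{5}\right) = \frac{24992}{5}$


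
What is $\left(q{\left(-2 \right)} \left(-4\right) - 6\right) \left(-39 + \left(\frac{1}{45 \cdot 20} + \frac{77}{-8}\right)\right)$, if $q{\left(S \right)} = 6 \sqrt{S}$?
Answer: $\frac{87523}{300} + \frac{87523 i \sqrt{2}}{75} \approx 291.74 + 1650.3 i$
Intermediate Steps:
$\left(q{\left(-2 \right)} \left(-4\right) - 6\right) \left(-39 + \left(\frac{1}{45 \cdot 20} + \frac{77}{-8}\right)\right) = \left(6 \sqrt{-2} \left(-4\right) - 6\right) \left(-39 + \left(\frac{1}{45 \cdot 20} + \frac{77}{-8}\right)\right) = \left(6 i \sqrt{2} \left(-4\right) - 6\right) \left(-39 + \left(\frac{1}{45} \cdot \frac{1}{20} + 77 \left(- \frac{1}{8}\right)\right)\right) = \left(6 i \sqrt{2} \left(-4\right) - 6\right) \left(-39 + \left(\frac{1}{900} - \frac{77}{8}\right)\right) = \left(- 24 i \sqrt{2} - 6\right) \left(-39 - \frac{17323}{1800}\right) = \left(-6 - 24 i \sqrt{2}\right) \left(- \frac{87523}{1800}\right) = \frac{87523}{300} + \frac{87523 i \sqrt{2}}{75}$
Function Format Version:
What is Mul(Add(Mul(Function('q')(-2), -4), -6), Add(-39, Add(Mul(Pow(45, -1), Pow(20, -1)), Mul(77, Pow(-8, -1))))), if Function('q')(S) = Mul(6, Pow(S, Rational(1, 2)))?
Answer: Add(Rational(87523, 300), Mul(Rational(87523, 75), I, Pow(2, Rational(1, 2)))) ≈ Add(291.74, Mul(1650.3, I))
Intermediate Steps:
Mul(Add(Mul(Function('q')(-2), -4), -6), Add(-39, Add(Mul(Pow(45, -1), Pow(20, -1)), Mul(77, Pow(-8, -1))))) = Mul(Add(Mul(Mul(6, Pow(-2, Rational(1, 2))), -4), -6), Add(-39, Add(Mul(Pow(45, -1), Pow(20, -1)), Mul(77, Pow(-8, -1))))) = Mul(Add(Mul(Mul(6, Mul(I, Pow(2, Rational(1, 2)))), -4), -6), Add(-39, Add(Mul(Rational(1, 45), Rational(1, 20)), Mul(77, Rational(-1, 8))))) = Mul(Add(Mul(Mul(6, I, Pow(2, Rational(1, 2))), -4), -6), Add(-39, Add(Rational(1, 900), Rational(-77, 8)))) = Mul(Add(Mul(-24, I, Pow(2, Rational(1, 2))), -6), Add(-39, Rational(-17323, 1800))) = Mul(Add(-6, Mul(-24, I, Pow(2, Rational(1, 2)))), Rational(-87523, 1800)) = Add(Rational(87523, 300), Mul(Rational(87523, 75), I, Pow(2, Rational(1, 2))))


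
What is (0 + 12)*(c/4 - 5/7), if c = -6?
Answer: -186/7 ≈ -26.571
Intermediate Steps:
(0 + 12)*(c/4 - 5/7) = (0 + 12)*(-6/4 - 5/7) = 12*(-6*¼ - 5*⅐) = 12*(-3/2 - 5/7) = 12*(-31/14) = -186/7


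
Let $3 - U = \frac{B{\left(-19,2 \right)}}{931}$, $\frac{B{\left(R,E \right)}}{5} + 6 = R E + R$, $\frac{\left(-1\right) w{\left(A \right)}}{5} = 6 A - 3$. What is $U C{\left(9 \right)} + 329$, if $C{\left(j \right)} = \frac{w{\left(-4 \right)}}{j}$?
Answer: $\frac{50417}{133} \approx 379.08$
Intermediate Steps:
$w{\left(A \right)} = 15 - 30 A$ ($w{\left(A \right)} = - 5 \left(6 A - 3\right) = - 5 \left(-3 + 6 A\right) = 15 - 30 A$)
$B{\left(R,E \right)} = -30 + 5 R + 5 E R$ ($B{\left(R,E \right)} = -30 + 5 \left(R E + R\right) = -30 + 5 \left(E R + R\right) = -30 + 5 \left(R + E R\right) = -30 + \left(5 R + 5 E R\right) = -30 + 5 R + 5 E R$)
$U = \frac{444}{133}$ ($U = 3 - \frac{-30 + 5 \left(-19\right) + 5 \cdot 2 \left(-19\right)}{931} = 3 - \left(-30 - 95 - 190\right) \frac{1}{931} = 3 - \left(-315\right) \frac{1}{931} = 3 - - \frac{45}{133} = 3 + \frac{45}{133} = \frac{444}{133} \approx 3.3383$)
$C{\left(j \right)} = \frac{135}{j}$ ($C{\left(j \right)} = \frac{15 - -120}{j} = \frac{15 + 120}{j} = \frac{135}{j}$)
$U C{\left(9 \right)} + 329 = \frac{444 \cdot \frac{135}{9}}{133} + 329 = \frac{444 \cdot 135 \cdot \frac{1}{9}}{133} + 329 = \frac{444}{133} \cdot 15 + 329 = \frac{6660}{133} + 329 = \frac{50417}{133}$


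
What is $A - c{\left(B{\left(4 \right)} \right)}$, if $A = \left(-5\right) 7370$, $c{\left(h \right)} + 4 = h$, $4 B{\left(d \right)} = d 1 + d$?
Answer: $-36848$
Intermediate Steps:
$B{\left(d \right)} = \frac{d}{2}$ ($B{\left(d \right)} = \frac{d 1 + d}{4} = \frac{d + d}{4} = \frac{2 d}{4} = \frac{d}{2}$)
$c{\left(h \right)} = -4 + h$
$A = -36850$
$A - c{\left(B{\left(4 \right)} \right)} = -36850 - \left(-4 + \frac{1}{2} \cdot 4\right) = -36850 - \left(-4 + 2\right) = -36850 - -2 = -36850 + 2 = -36848$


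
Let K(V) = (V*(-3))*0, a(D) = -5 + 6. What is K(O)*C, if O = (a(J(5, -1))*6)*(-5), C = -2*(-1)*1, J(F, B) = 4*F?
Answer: 0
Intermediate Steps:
a(D) = 1
C = 2 (C = 2*1 = 2)
O = -30 (O = (1*6)*(-5) = 6*(-5) = -30)
K(V) = 0 (K(V) = -3*V*0 = 0)
K(O)*C = 0*2 = 0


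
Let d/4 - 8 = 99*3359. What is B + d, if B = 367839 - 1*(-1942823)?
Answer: 3640858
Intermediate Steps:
B = 2310662 (B = 367839 + 1942823 = 2310662)
d = 1330196 (d = 32 + 4*(99*3359) = 32 + 4*332541 = 32 + 1330164 = 1330196)
B + d = 2310662 + 1330196 = 3640858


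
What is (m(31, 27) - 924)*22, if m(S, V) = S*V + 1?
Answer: -1892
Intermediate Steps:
m(S, V) = 1 + S*V
(m(31, 27) - 924)*22 = ((1 + 31*27) - 924)*22 = ((1 + 837) - 924)*22 = (838 - 924)*22 = -86*22 = -1892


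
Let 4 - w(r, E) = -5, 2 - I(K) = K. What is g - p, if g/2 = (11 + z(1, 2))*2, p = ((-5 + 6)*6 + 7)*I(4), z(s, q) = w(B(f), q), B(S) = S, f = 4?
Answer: 106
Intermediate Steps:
I(K) = 2 - K
w(r, E) = 9 (w(r, E) = 4 - 1*(-5) = 4 + 5 = 9)
z(s, q) = 9
p = -26 (p = ((-5 + 6)*6 + 7)*(2 - 1*4) = (1*6 + 7)*(2 - 4) = (6 + 7)*(-2) = 13*(-2) = -26)
g = 80 (g = 2*((11 + 9)*2) = 2*(20*2) = 2*40 = 80)
g - p = 80 - 1*(-26) = 80 + 26 = 106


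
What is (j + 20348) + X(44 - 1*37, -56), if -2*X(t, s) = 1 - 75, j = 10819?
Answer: 31204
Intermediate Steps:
X(t, s) = 37 (X(t, s) = -(1 - 75)/2 = -½*(-74) = 37)
(j + 20348) + X(44 - 1*37, -56) = (10819 + 20348) + 37 = 31167 + 37 = 31204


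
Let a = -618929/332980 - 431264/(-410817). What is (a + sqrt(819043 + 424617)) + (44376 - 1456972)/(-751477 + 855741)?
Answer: -25596592132319179/1782834177453780 + 2*sqrt(310915) ≈ 1100.8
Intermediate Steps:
a = -110664268273/136793844660 (a = -618929*1/332980 - 431264*(-1/410817) = -618929/332980 + 431264/410817 = -110664268273/136793844660 ≈ -0.80899)
(a + sqrt(819043 + 424617)) + (44376 - 1456972)/(-751477 + 855741) = (-110664268273/136793844660 + sqrt(819043 + 424617)) + (44376 - 1456972)/(-751477 + 855741) = (-110664268273/136793844660 + sqrt(1243660)) - 1412596/104264 = (-110664268273/136793844660 + 2*sqrt(310915)) - 1412596*1/104264 = (-110664268273/136793844660 + 2*sqrt(310915)) - 353149/26066 = -25596592132319179/1782834177453780 + 2*sqrt(310915)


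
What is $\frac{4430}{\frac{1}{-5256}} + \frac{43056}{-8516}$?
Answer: $- \frac{49571817084}{2129} \approx -2.3284 \cdot 10^{7}$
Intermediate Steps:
$\frac{4430}{\frac{1}{-5256}} + \frac{43056}{-8516} = \frac{4430}{- \frac{1}{5256}} + 43056 \left(- \frac{1}{8516}\right) = 4430 \left(-5256\right) - \frac{10764}{2129} = -23284080 - \frac{10764}{2129} = - \frac{49571817084}{2129}$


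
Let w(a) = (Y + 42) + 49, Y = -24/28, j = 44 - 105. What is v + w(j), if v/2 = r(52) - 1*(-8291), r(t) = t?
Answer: 117433/7 ≈ 16776.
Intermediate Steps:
j = -61
v = 16686 (v = 2*(52 - 1*(-8291)) = 2*(52 + 8291) = 2*8343 = 16686)
Y = -6/7 (Y = -24*1/28 = -6/7 ≈ -0.85714)
w(a) = 631/7 (w(a) = (-6/7 + 42) + 49 = 288/7 + 49 = 631/7)
v + w(j) = 16686 + 631/7 = 117433/7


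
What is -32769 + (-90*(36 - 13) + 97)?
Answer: -34742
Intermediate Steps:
-32769 + (-90*(36 - 13) + 97) = -32769 + (-90*23 + 97) = -32769 + (-2070 + 97) = -32769 - 1973 = -34742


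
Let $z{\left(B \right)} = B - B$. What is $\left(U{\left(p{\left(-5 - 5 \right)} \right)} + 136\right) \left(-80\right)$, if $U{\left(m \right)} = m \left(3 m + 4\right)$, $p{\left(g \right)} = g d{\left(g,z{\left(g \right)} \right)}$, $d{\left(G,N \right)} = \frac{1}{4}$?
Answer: $-11580$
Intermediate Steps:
$z{\left(B \right)} = 0$
$d{\left(G,N \right)} = \frac{1}{4}$
$p{\left(g \right)} = \frac{g}{4}$ ($p{\left(g \right)} = g \frac{1}{4} = \frac{g}{4}$)
$U{\left(m \right)} = m \left(4 + 3 m\right)$
$\left(U{\left(p{\left(-5 - 5 \right)} \right)} + 136\right) \left(-80\right) = \left(\frac{-5 - 5}{4} \left(4 + 3 \frac{-5 - 5}{4}\right) + 136\right) \left(-80\right) = \left(\frac{1}{4} \left(-10\right) \left(4 + 3 \cdot \frac{1}{4} \left(-10\right)\right) + 136\right) \left(-80\right) = \left(- \frac{5 \left(4 + 3 \left(- \frac{5}{2}\right)\right)}{2} + 136\right) \left(-80\right) = \left(- \frac{5 \left(4 - \frac{15}{2}\right)}{2} + 136\right) \left(-80\right) = \left(\left(- \frac{5}{2}\right) \left(- \frac{7}{2}\right) + 136\right) \left(-80\right) = \left(\frac{35}{4} + 136\right) \left(-80\right) = \frac{579}{4} \left(-80\right) = -11580$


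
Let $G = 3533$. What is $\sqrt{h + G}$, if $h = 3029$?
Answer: $\sqrt{6562} \approx 81.006$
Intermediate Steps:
$\sqrt{h + G} = \sqrt{3029 + 3533} = \sqrt{6562}$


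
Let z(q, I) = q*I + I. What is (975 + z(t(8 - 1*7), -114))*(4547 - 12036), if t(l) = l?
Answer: -5594283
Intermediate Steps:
z(q, I) = I + I*q (z(q, I) = I*q + I = I + I*q)
(975 + z(t(8 - 1*7), -114))*(4547 - 12036) = (975 - 114*(1 + (8 - 1*7)))*(4547 - 12036) = (975 - 114*(1 + (8 - 7)))*(-7489) = (975 - 114*(1 + 1))*(-7489) = (975 - 114*2)*(-7489) = (975 - 228)*(-7489) = 747*(-7489) = -5594283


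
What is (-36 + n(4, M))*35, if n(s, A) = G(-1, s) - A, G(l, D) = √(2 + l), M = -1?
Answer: -1190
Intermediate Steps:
n(s, A) = 1 - A (n(s, A) = √(2 - 1) - A = √1 - A = 1 - A)
(-36 + n(4, M))*35 = (-36 + (1 - 1*(-1)))*35 = (-36 + (1 + 1))*35 = (-36 + 2)*35 = -34*35 = -1190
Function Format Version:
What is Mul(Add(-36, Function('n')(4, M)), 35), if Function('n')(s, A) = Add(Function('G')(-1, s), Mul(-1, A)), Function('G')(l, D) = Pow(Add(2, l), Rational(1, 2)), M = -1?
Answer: -1190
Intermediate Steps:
Function('n')(s, A) = Add(1, Mul(-1, A)) (Function('n')(s, A) = Add(Pow(Add(2, -1), Rational(1, 2)), Mul(-1, A)) = Add(Pow(1, Rational(1, 2)), Mul(-1, A)) = Add(1, Mul(-1, A)))
Mul(Add(-36, Function('n')(4, M)), 35) = Mul(Add(-36, Add(1, Mul(-1, -1))), 35) = Mul(Add(-36, Add(1, 1)), 35) = Mul(Add(-36, 2), 35) = Mul(-34, 35) = -1190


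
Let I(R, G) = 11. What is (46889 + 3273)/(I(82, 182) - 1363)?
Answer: -25081/676 ≈ -37.102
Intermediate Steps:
(46889 + 3273)/(I(82, 182) - 1363) = (46889 + 3273)/(11 - 1363) = 50162/(-1352) = 50162*(-1/1352) = -25081/676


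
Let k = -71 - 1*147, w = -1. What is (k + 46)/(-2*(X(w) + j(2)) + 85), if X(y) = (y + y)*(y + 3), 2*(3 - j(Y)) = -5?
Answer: -86/41 ≈ -2.0976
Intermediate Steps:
j(Y) = 11/2 (j(Y) = 3 - 1/2*(-5) = 3 + 5/2 = 11/2)
X(y) = 2*y*(3 + y) (X(y) = (2*y)*(3 + y) = 2*y*(3 + y))
k = -218 (k = -71 - 147 = -218)
(k + 46)/(-2*(X(w) + j(2)) + 85) = (-218 + 46)/(-2*(2*(-1)*(3 - 1) + 11/2) + 85) = -172/(-2*(2*(-1)*2 + 11/2) + 85) = -172/(-2*(-4 + 11/2) + 85) = -172/(-2*3/2 + 85) = -172/(-3 + 85) = -172/82 = -172*1/82 = -86/41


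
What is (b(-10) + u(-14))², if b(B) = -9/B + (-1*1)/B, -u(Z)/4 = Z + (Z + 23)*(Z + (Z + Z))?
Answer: 2461761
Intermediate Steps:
u(Z) = -4*Z - 12*Z*(23 + Z) (u(Z) = -4*(Z + (Z + 23)*(Z + (Z + Z))) = -4*(Z + (23 + Z)*(Z + 2*Z)) = -4*(Z + (23 + Z)*(3*Z)) = -4*(Z + 3*Z*(23 + Z)) = -4*Z - 12*Z*(23 + Z))
b(B) = -10/B (b(B) = -9/B - 1/B = -10/B)
(b(-10) + u(-14))² = (-10/(-10) - 4*(-14)*(70 + 3*(-14)))² = (-10*(-⅒) - 4*(-14)*(70 - 42))² = (1 - 4*(-14)*28)² = (1 + 1568)² = 1569² = 2461761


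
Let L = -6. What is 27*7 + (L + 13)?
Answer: 196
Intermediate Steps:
27*7 + (L + 13) = 27*7 + (-6 + 13) = 189 + 7 = 196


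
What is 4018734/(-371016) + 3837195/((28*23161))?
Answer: -8211947283/1670880862 ≈ -4.9147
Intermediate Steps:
4018734/(-371016) + 3837195/((28*23161)) = 4018734*(-1/371016) + 3837195/648508 = -223263/20612 + 3837195*(1/648508) = -223263/20612 + 3837195/648508 = -8211947283/1670880862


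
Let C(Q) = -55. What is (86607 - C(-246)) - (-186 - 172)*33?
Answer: 98476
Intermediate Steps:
(86607 - C(-246)) - (-186 - 172)*33 = (86607 - 1*(-55)) - (-186 - 172)*33 = (86607 + 55) - (-358)*33 = 86662 - 1*(-11814) = 86662 + 11814 = 98476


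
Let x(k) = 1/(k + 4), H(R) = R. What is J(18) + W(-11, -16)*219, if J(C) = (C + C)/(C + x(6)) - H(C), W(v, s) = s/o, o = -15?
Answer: 196918/905 ≈ 217.59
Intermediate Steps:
x(k) = 1/(4 + k)
W(v, s) = -s/15 (W(v, s) = s/(-15) = s*(-1/15) = -s/15)
J(C) = -C + 2*C/(1/10 + C) (J(C) = (C + C)/(C + 1/(4 + 6)) - C = (2*C)/(C + 1/10) - C = (2*C)/(1/10 + C) - C = 2*C/(1/10 + C) - C = -C + 2*C/(1/10 + C))
J(18) + W(-11, -16)*219 = 18*(19 - 10*18)/(1 + 10*18) - 1/15*(-16)*219 = 18*(19 - 180)/(1 + 180) + (16/15)*219 = 18*(-161)/181 + 1168/5 = 18*(1/181)*(-161) + 1168/5 = -2898/181 + 1168/5 = 196918/905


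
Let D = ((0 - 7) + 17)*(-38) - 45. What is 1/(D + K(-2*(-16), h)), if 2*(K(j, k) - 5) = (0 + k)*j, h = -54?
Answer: -1/1284 ≈ -0.00077882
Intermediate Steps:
K(j, k) = 5 + j*k/2 (K(j, k) = 5 + ((0 + k)*j)/2 = 5 + (k*j)/2 = 5 + (j*k)/2 = 5 + j*k/2)
D = -425 (D = (-7 + 17)*(-38) - 45 = 10*(-38) - 45 = -380 - 45 = -425)
1/(D + K(-2*(-16), h)) = 1/(-425 + (5 + (1/2)*(-2*(-16))*(-54))) = 1/(-425 + (5 + (1/2)*32*(-54))) = 1/(-425 + (5 - 864)) = 1/(-425 - 859) = 1/(-1284) = -1/1284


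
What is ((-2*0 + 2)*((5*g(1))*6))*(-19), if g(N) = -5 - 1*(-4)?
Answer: 1140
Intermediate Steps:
g(N) = -1 (g(N) = -5 + 4 = -1)
((-2*0 + 2)*((5*g(1))*6))*(-19) = ((-2*0 + 2)*((5*(-1))*6))*(-19) = ((0 + 2)*(-5*6))*(-19) = (2*(-30))*(-19) = -60*(-19) = 1140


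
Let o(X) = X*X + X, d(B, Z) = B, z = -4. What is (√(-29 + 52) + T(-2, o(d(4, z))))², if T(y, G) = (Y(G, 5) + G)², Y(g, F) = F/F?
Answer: (441 + √23)² ≈ 1.9873e+5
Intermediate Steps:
Y(g, F) = 1
o(X) = X + X² (o(X) = X² + X = X + X²)
T(y, G) = (1 + G)²
(√(-29 + 52) + T(-2, o(d(4, z))))² = (√(-29 + 52) + (1 + 4*(1 + 4))²)² = (√23 + (1 + 4*5)²)² = (√23 + (1 + 20)²)² = (√23 + 21²)² = (√23 + 441)² = (441 + √23)²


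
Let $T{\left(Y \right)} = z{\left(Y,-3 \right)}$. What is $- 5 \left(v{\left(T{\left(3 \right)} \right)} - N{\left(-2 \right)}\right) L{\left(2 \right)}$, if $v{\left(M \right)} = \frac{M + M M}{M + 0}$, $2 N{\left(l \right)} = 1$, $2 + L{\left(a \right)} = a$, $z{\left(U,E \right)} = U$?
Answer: $0$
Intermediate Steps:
$L{\left(a \right)} = -2 + a$
$T{\left(Y \right)} = Y$
$N{\left(l \right)} = \frac{1}{2}$ ($N{\left(l \right)} = \frac{1}{2} \cdot 1 = \frac{1}{2}$)
$v{\left(M \right)} = \frac{M + M^{2}}{M}$
$- 5 \left(v{\left(T{\left(3 \right)} \right)} - N{\left(-2 \right)}\right) L{\left(2 \right)} = - 5 \left(\left(1 + 3\right) - \frac{1}{2}\right) \left(-2 + 2\right) = - 5 \left(4 - \frac{1}{2}\right) 0 = \left(-5\right) \frac{7}{2} \cdot 0 = \left(- \frac{35}{2}\right) 0 = 0$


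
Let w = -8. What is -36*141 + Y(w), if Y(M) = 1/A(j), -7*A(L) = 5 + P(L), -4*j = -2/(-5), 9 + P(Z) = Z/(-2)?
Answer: -400864/79 ≈ -5074.2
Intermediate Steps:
P(Z) = -9 - Z/2 (P(Z) = -9 + Z/(-2) = -9 + Z*(-½) = -9 - Z/2)
j = -⅒ (j = -(-1)/(2*(-5)) = -(-1)*(-1)/(2*5) = -¼*⅖ = -⅒ ≈ -0.10000)
A(L) = 4/7 + L/14 (A(L) = -(5 + (-9 - L/2))/7 = -(-4 - L/2)/7 = 4/7 + L/14)
Y(M) = 140/79 (Y(M) = 1/(4/7 + (1/14)*(-⅒)) = 1/(4/7 - 1/140) = 1/(79/140) = 140/79)
-36*141 + Y(w) = -36*141 + 140/79 = -5076 + 140/79 = -400864/79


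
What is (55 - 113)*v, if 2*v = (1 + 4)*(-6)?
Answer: 870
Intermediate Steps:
v = -15 (v = ((1 + 4)*(-6))/2 = (5*(-6))/2 = (½)*(-30) = -15)
(55 - 113)*v = (55 - 113)*(-15) = -58*(-15) = 870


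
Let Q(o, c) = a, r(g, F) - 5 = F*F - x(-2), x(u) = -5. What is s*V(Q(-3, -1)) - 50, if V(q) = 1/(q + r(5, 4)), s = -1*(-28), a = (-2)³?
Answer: -436/9 ≈ -48.444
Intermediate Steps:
r(g, F) = 10 + F² (r(g, F) = 5 + (F*F - 1*(-5)) = 5 + (F² + 5) = 5 + (5 + F²) = 10 + F²)
a = -8
Q(o, c) = -8
s = 28
V(q) = 1/(26 + q) (V(q) = 1/(q + (10 + 4²)) = 1/(q + (10 + 16)) = 1/(q + 26) = 1/(26 + q))
s*V(Q(-3, -1)) - 50 = 28/(26 - 8) - 50 = 28/18 - 50 = 28*(1/18) - 50 = 14/9 - 50 = -436/9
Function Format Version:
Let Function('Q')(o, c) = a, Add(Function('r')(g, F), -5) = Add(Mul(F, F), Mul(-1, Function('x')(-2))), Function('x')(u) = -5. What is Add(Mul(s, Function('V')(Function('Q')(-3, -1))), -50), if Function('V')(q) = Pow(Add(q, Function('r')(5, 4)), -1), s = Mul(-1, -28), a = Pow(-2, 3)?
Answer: Rational(-436, 9) ≈ -48.444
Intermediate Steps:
Function('r')(g, F) = Add(10, Pow(F, 2)) (Function('r')(g, F) = Add(5, Add(Mul(F, F), Mul(-1, -5))) = Add(5, Add(Pow(F, 2), 5)) = Add(5, Add(5, Pow(F, 2))) = Add(10, Pow(F, 2)))
a = -8
Function('Q')(o, c) = -8
s = 28
Function('V')(q) = Pow(Add(26, q), -1) (Function('V')(q) = Pow(Add(q, Add(10, Pow(4, 2))), -1) = Pow(Add(q, Add(10, 16)), -1) = Pow(Add(q, 26), -1) = Pow(Add(26, q), -1))
Add(Mul(s, Function('V')(Function('Q')(-3, -1))), -50) = Add(Mul(28, Pow(Add(26, -8), -1)), -50) = Add(Mul(28, Pow(18, -1)), -50) = Add(Mul(28, Rational(1, 18)), -50) = Add(Rational(14, 9), -50) = Rational(-436, 9)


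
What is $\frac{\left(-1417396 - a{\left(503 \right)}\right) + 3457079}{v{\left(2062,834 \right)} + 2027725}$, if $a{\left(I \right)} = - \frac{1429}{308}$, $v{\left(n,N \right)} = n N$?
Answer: $\frac{628223793}{1154209364} \approx 0.54429$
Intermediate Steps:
$v{\left(n,N \right)} = N n$
$a{\left(I \right)} = - \frac{1429}{308}$ ($a{\left(I \right)} = \left(-1429\right) \frac{1}{308} = - \frac{1429}{308}$)
$\frac{\left(-1417396 - a{\left(503 \right)}\right) + 3457079}{v{\left(2062,834 \right)} + 2027725} = \frac{\left(-1417396 - - \frac{1429}{308}\right) + 3457079}{834 \cdot 2062 + 2027725} = \frac{\left(-1417396 + \frac{1429}{308}\right) + 3457079}{1719708 + 2027725} = \frac{- \frac{436556539}{308} + 3457079}{3747433} = \frac{628223793}{308} \cdot \frac{1}{3747433} = \frac{628223793}{1154209364}$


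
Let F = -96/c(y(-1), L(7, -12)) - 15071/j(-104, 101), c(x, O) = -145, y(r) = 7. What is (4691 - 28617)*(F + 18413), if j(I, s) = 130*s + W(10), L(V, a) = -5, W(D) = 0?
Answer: -83871792041261/190385 ≈ -4.4054e+8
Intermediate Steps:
j(I, s) = 130*s (j(I, s) = 130*s + 0 = 130*s)
F = -184963/380770 (F = -96/(-145) - 15071/(130*101) = -96*(-1/145) - 15071/13130 = 96/145 - 15071*1/13130 = 96/145 - 15071/13130 = -184963/380770 ≈ -0.48576)
(4691 - 28617)*(F + 18413) = (4691 - 28617)*(-184963/380770 + 18413) = -23926*7010933047/380770 = -83871792041261/190385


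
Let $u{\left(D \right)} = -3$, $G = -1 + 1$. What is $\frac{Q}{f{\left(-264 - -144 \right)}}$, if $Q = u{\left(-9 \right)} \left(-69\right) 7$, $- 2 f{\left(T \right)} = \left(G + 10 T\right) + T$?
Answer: $\frac{483}{220} \approx 2.1955$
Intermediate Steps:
$G = 0$
$f{\left(T \right)} = - \frac{11 T}{2}$ ($f{\left(T \right)} = - \frac{\left(0 + 10 T\right) + T}{2} = - \frac{10 T + T}{2} = - \frac{11 T}{2}$)
$Q = 1449$ ($Q = \left(-3\right) \left(-69\right) 7 = 207 \cdot 7 = 1449$)
$\frac{Q}{f{\left(-264 - -144 \right)}} = \frac{1449}{\left(- \frac{11}{2}\right) \left(-264 - -144\right)} = \frac{1449}{\left(- \frac{11}{2}\right) \left(-264 + 144\right)} = \frac{1449}{\left(- \frac{11}{2}\right) \left(-120\right)} = \frac{1449}{660} = 1449 \cdot \frac{1}{660} = \frac{483}{220}$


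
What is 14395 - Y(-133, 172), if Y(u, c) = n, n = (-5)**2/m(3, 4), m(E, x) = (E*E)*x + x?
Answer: 115155/8 ≈ 14394.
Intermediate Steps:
m(E, x) = x + x*E**2 (m(E, x) = E**2*x + x = x*E**2 + x = x + x*E**2)
n = 5/8 (n = (-5)**2/((4*(1 + 3**2))) = 25/((4*(1 + 9))) = 25/((4*10)) = 25/40 = 25*(1/40) = 5/8 ≈ 0.62500)
Y(u, c) = 5/8
14395 - Y(-133, 172) = 14395 - 1*5/8 = 14395 - 5/8 = 115155/8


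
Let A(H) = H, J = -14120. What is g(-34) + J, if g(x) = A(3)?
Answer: -14117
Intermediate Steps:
g(x) = 3
g(-34) + J = 3 - 14120 = -14117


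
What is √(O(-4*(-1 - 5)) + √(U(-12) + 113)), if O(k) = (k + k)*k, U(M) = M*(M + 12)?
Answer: √(1152 + √113) ≈ 34.097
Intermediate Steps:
U(M) = M*(12 + M)
O(k) = 2*k² (O(k) = (2*k)*k = 2*k²)
√(O(-4*(-1 - 5)) + √(U(-12) + 113)) = √(2*(-4*(-1 - 5))² + √(-12*(12 - 12) + 113)) = √(2*(-4*(-6))² + √(-12*0 + 113)) = √(2*24² + √(0 + 113)) = √(2*576 + √113) = √(1152 + √113)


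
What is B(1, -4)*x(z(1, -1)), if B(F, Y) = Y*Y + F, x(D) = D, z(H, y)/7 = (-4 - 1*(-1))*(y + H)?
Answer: 0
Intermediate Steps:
z(H, y) = -21*H - 21*y (z(H, y) = 7*((-4 - 1*(-1))*(y + H)) = 7*((-4 + 1)*(H + y)) = 7*(-3*(H + y)) = 7*(-3*H - 3*y) = -21*H - 21*y)
B(F, Y) = F + Y² (B(F, Y) = Y² + F = F + Y²)
B(1, -4)*x(z(1, -1)) = (1 + (-4)²)*(-21*1 - 21*(-1)) = (1 + 16)*(-21 + 21) = 17*0 = 0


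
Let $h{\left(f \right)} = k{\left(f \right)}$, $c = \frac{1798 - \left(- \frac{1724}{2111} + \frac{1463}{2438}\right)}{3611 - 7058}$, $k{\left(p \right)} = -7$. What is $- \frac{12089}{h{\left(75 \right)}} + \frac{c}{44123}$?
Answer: $\frac{1351825348595601683}{782759327070258} \approx 1727.0$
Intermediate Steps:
$c = - \frac{9254733883}{17740392246}$ ($c = \frac{1798 - - \frac{1114719}{5146618}}{-3447} = \left(1798 + \left(\frac{1724}{2111} - \frac{1463}{2438}\right)\right) \left(- \frac{1}{3447}\right) = \left(1798 + \frac{1114719}{5146618}\right) \left(- \frac{1}{3447}\right) = \frac{9254733883}{5146618} \left(- \frac{1}{3447}\right) = - \frac{9254733883}{17740392246} \approx -0.52168$)
$h{\left(f \right)} = -7$
$- \frac{12089}{h{\left(75 \right)}} + \frac{c}{44123} = - \frac{12089}{-7} - \frac{9254733883}{17740392246 \cdot 44123} = \left(-12089\right) \left(- \frac{1}{7}\right) - \frac{9254733883}{782759327070258} = 1727 - \frac{9254733883}{782759327070258} = \frac{1351825348595601683}{782759327070258}$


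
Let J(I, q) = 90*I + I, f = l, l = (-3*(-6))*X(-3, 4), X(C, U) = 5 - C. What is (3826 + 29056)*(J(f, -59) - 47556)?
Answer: -1132850664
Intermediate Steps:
l = 144 (l = (-3*(-6))*(5 - 1*(-3)) = 18*(5 + 3) = 18*8 = 144)
f = 144
J(I, q) = 91*I
(3826 + 29056)*(J(f, -59) - 47556) = (3826 + 29056)*(91*144 - 47556) = 32882*(13104 - 47556) = 32882*(-34452) = -1132850664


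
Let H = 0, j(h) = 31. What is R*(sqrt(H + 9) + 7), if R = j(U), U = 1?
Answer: 310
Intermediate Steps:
R = 31
R*(sqrt(H + 9) + 7) = 31*(sqrt(0 + 9) + 7) = 31*(sqrt(9) + 7) = 31*(3 + 7) = 31*10 = 310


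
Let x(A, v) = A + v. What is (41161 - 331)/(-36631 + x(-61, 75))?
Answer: -40830/36617 ≈ -1.1151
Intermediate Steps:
(41161 - 331)/(-36631 + x(-61, 75)) = (41161 - 331)/(-36631 + (-61 + 75)) = 40830/(-36631 + 14) = 40830/(-36617) = 40830*(-1/36617) = -40830/36617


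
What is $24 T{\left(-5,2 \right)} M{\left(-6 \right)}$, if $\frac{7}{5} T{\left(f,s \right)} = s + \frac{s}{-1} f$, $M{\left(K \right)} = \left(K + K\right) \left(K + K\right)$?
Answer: $\frac{207360}{7} \approx 29623.0$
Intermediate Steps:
$M{\left(K \right)} = 4 K^{2}$ ($M{\left(K \right)} = 2 K 2 K = 4 K^{2}$)
$T{\left(f,s \right)} = \frac{5 s}{7} - \frac{5 f s}{7}$ ($T{\left(f,s \right)} = \frac{5 \left(s + \frac{s}{-1} f\right)}{7} = \frac{5 \left(s + s \left(-1\right) f\right)}{7} = \frac{5 \left(s + - s f\right)}{7} = \frac{5 \left(s - f s\right)}{7} = \frac{5 s}{7} - \frac{5 f s}{7}$)
$24 T{\left(-5,2 \right)} M{\left(-6 \right)} = 24 \cdot \frac{5}{7} \cdot 2 \left(1 - -5\right) 4 \left(-6\right)^{2} = 24 \cdot \frac{5}{7} \cdot 2 \left(1 + 5\right) 4 \cdot 36 = 24 \cdot \frac{5}{7} \cdot 2 \cdot 6 \cdot 144 = 24 \cdot \frac{60}{7} \cdot 144 = \frac{1440}{7} \cdot 144 = \frac{207360}{7}$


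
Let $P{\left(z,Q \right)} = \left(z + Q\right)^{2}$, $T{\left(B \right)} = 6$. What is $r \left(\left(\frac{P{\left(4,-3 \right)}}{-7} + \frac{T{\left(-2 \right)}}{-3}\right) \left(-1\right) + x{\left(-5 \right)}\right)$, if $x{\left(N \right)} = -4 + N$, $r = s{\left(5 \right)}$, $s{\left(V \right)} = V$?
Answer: $- \frac{240}{7} \approx -34.286$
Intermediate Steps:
$r = 5$
$P{\left(z,Q \right)} = \left(Q + z\right)^{2}$
$r \left(\left(\frac{P{\left(4,-3 \right)}}{-7} + \frac{T{\left(-2 \right)}}{-3}\right) \left(-1\right) + x{\left(-5 \right)}\right) = 5 \left(\left(\frac{\left(-3 + 4\right)^{2}}{-7} + \frac{6}{-3}\right) \left(-1\right) - 9\right) = 5 \left(\left(1^{2} \left(- \frac{1}{7}\right) + 6 \left(- \frac{1}{3}\right)\right) \left(-1\right) - 9\right) = 5 \left(\left(1 \left(- \frac{1}{7}\right) - 2\right) \left(-1\right) - 9\right) = 5 \left(\left(- \frac{1}{7} - 2\right) \left(-1\right) - 9\right) = 5 \left(\left(- \frac{15}{7}\right) \left(-1\right) - 9\right) = 5 \left(\frac{15}{7} - 9\right) = 5 \left(- \frac{48}{7}\right) = - \frac{240}{7}$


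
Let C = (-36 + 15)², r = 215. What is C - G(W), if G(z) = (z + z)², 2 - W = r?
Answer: -181035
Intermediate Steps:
W = -213 (W = 2 - 1*215 = 2 - 215 = -213)
G(z) = 4*z² (G(z) = (2*z)² = 4*z²)
C = 441 (C = (-21)² = 441)
C - G(W) = 441 - 4*(-213)² = 441 - 4*45369 = 441 - 1*181476 = 441 - 181476 = -181035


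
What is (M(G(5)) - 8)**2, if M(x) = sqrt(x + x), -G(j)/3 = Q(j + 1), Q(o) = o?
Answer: 28 - 96*I ≈ 28.0 - 96.0*I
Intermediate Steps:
G(j) = -3 - 3*j (G(j) = -3*(j + 1) = -3*(1 + j) = -3 - 3*j)
M(x) = sqrt(2)*sqrt(x) (M(x) = sqrt(2*x) = sqrt(2)*sqrt(x))
(M(G(5)) - 8)**2 = (sqrt(2)*sqrt(-3 - 3*5) - 8)**2 = (sqrt(2)*sqrt(-3 - 15) - 8)**2 = (sqrt(2)*sqrt(-18) - 8)**2 = (sqrt(2)*(3*I*sqrt(2)) - 8)**2 = (6*I - 8)**2 = (-8 + 6*I)**2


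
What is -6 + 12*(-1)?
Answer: -18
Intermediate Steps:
-6 + 12*(-1) = -6 - 12 = -18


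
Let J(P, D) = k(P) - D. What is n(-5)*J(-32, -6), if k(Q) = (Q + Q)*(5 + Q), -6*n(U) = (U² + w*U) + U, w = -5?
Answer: -13005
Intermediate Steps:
n(U) = -U²/6 + 2*U/3 (n(U) = -((U² - 5*U) + U)/6 = -(U² - 4*U)/6 = -U²/6 + 2*U/3)
k(Q) = 2*Q*(5 + Q) (k(Q) = (2*Q)*(5 + Q) = 2*Q*(5 + Q))
J(P, D) = -D + 2*P*(5 + P) (J(P, D) = 2*P*(5 + P) - D = -D + 2*P*(5 + P))
n(-5)*J(-32, -6) = ((⅙)*(-5)*(4 - 1*(-5)))*(-1*(-6) + 2*(-32)*(5 - 32)) = ((⅙)*(-5)*(4 + 5))*(6 + 2*(-32)*(-27)) = ((⅙)*(-5)*9)*(6 + 1728) = -15/2*1734 = -13005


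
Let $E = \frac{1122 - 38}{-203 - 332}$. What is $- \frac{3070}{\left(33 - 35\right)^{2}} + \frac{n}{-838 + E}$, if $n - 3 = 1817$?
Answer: $- \frac{49414135}{64202} \approx -769.67$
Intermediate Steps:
$E = - \frac{1084}{535}$ ($E = \frac{1084}{-535} = 1084 \left(- \frac{1}{535}\right) = - \frac{1084}{535} \approx -2.0262$)
$n = 1820$ ($n = 3 + 1817 = 1820$)
$- \frac{3070}{\left(33 - 35\right)^{2}} + \frac{n}{-838 + E} = - \frac{3070}{\left(33 - 35\right)^{2}} + \frac{1820}{-838 - \frac{1084}{535}} = - \frac{3070}{\left(-2\right)^{2}} + \frac{1820}{- \frac{449414}{535}} = - \frac{3070}{4} + 1820 \left(- \frac{535}{449414}\right) = \left(-3070\right) \frac{1}{4} - \frac{69550}{32101} = - \frac{1535}{2} - \frac{69550}{32101} = - \frac{49414135}{64202}$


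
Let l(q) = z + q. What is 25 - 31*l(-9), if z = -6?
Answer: 490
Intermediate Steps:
l(q) = -6 + q
25 - 31*l(-9) = 25 - 31*(-6 - 9) = 25 - 31*(-15) = 25 + 465 = 490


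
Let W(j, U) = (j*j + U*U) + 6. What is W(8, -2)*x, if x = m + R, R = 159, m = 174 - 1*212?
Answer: 8954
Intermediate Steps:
m = -38 (m = 174 - 212 = -38)
W(j, U) = 6 + U**2 + j**2 (W(j, U) = (j**2 + U**2) + 6 = (U**2 + j**2) + 6 = 6 + U**2 + j**2)
x = 121 (x = -38 + 159 = 121)
W(8, -2)*x = (6 + (-2)**2 + 8**2)*121 = (6 + 4 + 64)*121 = 74*121 = 8954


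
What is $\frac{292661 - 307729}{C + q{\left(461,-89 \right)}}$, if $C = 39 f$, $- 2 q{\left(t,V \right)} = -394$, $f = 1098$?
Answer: $- \frac{15068}{43019} \approx -0.35026$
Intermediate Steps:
$q{\left(t,V \right)} = 197$ ($q{\left(t,V \right)} = \left(- \frac{1}{2}\right) \left(-394\right) = 197$)
$C = 42822$ ($C = 39 \cdot 1098 = 42822$)
$\frac{292661 - 307729}{C + q{\left(461,-89 \right)}} = \frac{292661 - 307729}{42822 + 197} = - \frac{15068}{43019}$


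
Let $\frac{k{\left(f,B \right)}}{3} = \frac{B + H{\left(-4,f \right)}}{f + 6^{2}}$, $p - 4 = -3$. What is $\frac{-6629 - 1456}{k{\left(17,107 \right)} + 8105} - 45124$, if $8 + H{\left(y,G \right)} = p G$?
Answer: $- \frac{1763620247}{39083} \approx -45125.0$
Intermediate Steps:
$p = 1$ ($p = 4 - 3 = 1$)
$H{\left(y,G \right)} = -8 + G$ ($H{\left(y,G \right)} = -8 + 1 G = -8 + G$)
$k{\left(f,B \right)} = \frac{3 \left(-8 + B + f\right)}{36 + f}$ ($k{\left(f,B \right)} = 3 \frac{B + \left(-8 + f\right)}{f + 6^{2}} = 3 \frac{-8 + B + f}{f + 36} = 3 \frac{-8 + B + f}{36 + f} = \frac{3 \left(-8 + B + f\right)}{36 + f}$)
$\frac{-6629 - 1456}{k{\left(17,107 \right)} + 8105} - 45124 = \frac{-6629 - 1456}{\frac{3 \left(-8 + 107 + 17\right)}{36 + 17} + 8105} - 45124 = \frac{-6629 - 1456}{3 \cdot \frac{1}{53} \cdot 116 + 8105} - 45124 = - \frac{8085}{3 \cdot \frac{1}{53} \cdot 116 + 8105} - 45124 = - \frac{8085}{\frac{348}{53} + 8105} - 45124 = - \frac{8085}{\frac{429913}{53}} - 45124 = \left(-8085\right) \frac{53}{429913} - 45124 = - \frac{38955}{39083} - 45124 = - \frac{1763620247}{39083}$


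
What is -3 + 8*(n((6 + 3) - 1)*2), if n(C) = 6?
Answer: 93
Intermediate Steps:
-3 + 8*(n((6 + 3) - 1)*2) = -3 + 8*(6*2) = -3 + 8*12 = -3 + 96 = 93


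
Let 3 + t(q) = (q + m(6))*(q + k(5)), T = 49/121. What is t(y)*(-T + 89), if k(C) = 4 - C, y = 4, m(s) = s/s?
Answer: 128640/121 ≈ 1063.1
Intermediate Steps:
T = 49/121 (T = 49*(1/121) = 49/121 ≈ 0.40496)
m(s) = 1
t(q) = -3 + (1 + q)*(-1 + q) (t(q) = -3 + (q + 1)*(q + (4 - 1*5)) = -3 + (1 + q)*(q + (4 - 5)) = -3 + (1 + q)*(q - 1) = -3 + (1 + q)*(-1 + q))
t(y)*(-T + 89) = (-4 + 4**2)*(-1*49/121 + 89) = (-4 + 16)*(-49/121 + 89) = 12*(10720/121) = 128640/121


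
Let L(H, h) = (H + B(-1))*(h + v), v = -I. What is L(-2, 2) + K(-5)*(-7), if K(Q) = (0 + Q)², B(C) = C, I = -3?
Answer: -190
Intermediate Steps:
v = 3 (v = -1*(-3) = 3)
K(Q) = Q²
L(H, h) = (-1 + H)*(3 + h) (L(H, h) = (H - 1)*(h + 3) = (-1 + H)*(3 + h))
L(-2, 2) + K(-5)*(-7) = (-3 - 1*2 + 3*(-2) - 2*2) + (-5)²*(-7) = (-3 - 2 - 6 - 4) + 25*(-7) = -15 - 175 = -190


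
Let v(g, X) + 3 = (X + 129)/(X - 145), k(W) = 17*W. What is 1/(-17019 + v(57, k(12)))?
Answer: -59/1003965 ≈ -5.8767e-5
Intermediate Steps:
v(g, X) = -3 + (129 + X)/(-145 + X) (v(g, X) = -3 + (X + 129)/(X - 145) = -3 + (129 + X)/(-145 + X))
1/(-17019 + v(57, k(12))) = 1/(-17019 + 2*(282 - 17*12)/(-145 + 17*12)) = 1/(-17019 + 2*(282 - 1*204)/(-145 + 204)) = 1/(-17019 + 2*(282 - 204)/59) = 1/(-17019 + 2*(1/59)*78) = 1/(-17019 + 156/59) = 1/(-1003965/59) = -59/1003965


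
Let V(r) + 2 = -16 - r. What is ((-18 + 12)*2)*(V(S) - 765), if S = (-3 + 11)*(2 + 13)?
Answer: 10836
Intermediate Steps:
S = 120 (S = 8*15 = 120)
V(r) = -18 - r (V(r) = -2 + (-16 - r) = -18 - r)
((-18 + 12)*2)*(V(S) - 765) = ((-18 + 12)*2)*((-18 - 1*120) - 765) = (-6*2)*((-18 - 120) - 765) = -12*(-138 - 765) = -12*(-903) = 10836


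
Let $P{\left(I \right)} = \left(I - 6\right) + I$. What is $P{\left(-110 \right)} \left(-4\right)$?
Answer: $904$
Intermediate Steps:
$P{\left(I \right)} = -6 + 2 I$ ($P{\left(I \right)} = \left(-6 + I\right) + I = -6 + 2 I$)
$P{\left(-110 \right)} \left(-4\right) = \left(-6 + 2 \left(-110\right)\right) \left(-4\right) = \left(-6 - 220\right) \left(-4\right) = \left(-226\right) \left(-4\right) = 904$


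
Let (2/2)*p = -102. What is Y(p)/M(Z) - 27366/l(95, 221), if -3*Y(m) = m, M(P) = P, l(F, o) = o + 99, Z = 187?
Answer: -150193/1760 ≈ -85.337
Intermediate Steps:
p = -102
l(F, o) = 99 + o
Y(m) = -m/3
Y(p)/M(Z) - 27366/l(95, 221) = -⅓*(-102)/187 - 27366/(99 + 221) = 34*(1/187) - 27366/320 = 2/11 - 27366*1/320 = 2/11 - 13683/160 = -150193/1760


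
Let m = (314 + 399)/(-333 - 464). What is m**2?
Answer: 508369/635209 ≈ 0.80032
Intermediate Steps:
m = -713/797 (m = 713/(-797) = 713*(-1/797) = -713/797 ≈ -0.89460)
m**2 = (-713/797)**2 = 508369/635209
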